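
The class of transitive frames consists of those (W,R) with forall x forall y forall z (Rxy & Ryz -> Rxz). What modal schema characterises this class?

□s → □□s

This is transitivity; the standard corresponding axiom is 4: □s → □□s.
Suppose □s→□□s is valid. Take Rxy, Ryz and set V(s)={w : Rxw}. Then □s at x, so □□s at x, so □s at y, so s at z, i.e. Rxz.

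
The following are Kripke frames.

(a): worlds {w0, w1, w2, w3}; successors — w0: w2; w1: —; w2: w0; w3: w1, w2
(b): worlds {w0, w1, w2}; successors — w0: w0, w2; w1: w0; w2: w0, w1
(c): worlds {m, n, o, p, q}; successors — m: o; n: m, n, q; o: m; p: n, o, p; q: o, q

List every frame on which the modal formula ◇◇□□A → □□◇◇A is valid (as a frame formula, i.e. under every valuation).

(a), (b)

Frame correspondent (Sahlqvist): ∀x ∀y ∀z ((xR²y ∧ xR²z) → ∃w (yR²w ∧ zR²w)) — i.e. a generalized confluence (Geach) condition.
(a): satisfies the condition.
(b): satisfies the condition.
(c): fails — nR²m, nR²o but no w with mR²w and oR²w.
Valid on: (a), (b).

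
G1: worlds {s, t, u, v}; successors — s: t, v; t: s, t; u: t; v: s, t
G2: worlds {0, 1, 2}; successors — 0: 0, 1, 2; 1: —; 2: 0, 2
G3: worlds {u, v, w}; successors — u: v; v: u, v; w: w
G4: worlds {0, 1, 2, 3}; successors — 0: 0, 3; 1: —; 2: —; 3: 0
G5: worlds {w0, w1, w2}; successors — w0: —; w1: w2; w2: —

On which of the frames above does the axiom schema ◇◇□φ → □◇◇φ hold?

Frame correspondent (Sahlqvist): ∀x ∀y ∀z ((xR²y ∧ xRz) → ∃w (yRw ∧ zR²w)) — i.e. a generalized confluence (Geach) condition.
G1: ✓.
G2: fails — 0R²0, 0R1 but no w with 0Rw and 1R²w.
G3: ✓.
G4: ✓.
G5: ✓.

G1, G3, G4, G5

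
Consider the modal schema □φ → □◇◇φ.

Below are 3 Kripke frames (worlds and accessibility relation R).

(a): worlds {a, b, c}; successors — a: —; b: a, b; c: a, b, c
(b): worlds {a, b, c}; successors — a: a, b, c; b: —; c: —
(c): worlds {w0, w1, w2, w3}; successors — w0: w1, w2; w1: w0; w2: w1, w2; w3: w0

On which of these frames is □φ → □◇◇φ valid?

This is the axiom for a generalized confluence (Geach) condition; its first-order frame correspondent is ∀x ∀z (xRz → ∃w (xRw ∧ zR²w)).
(a): fails — bRa but no w with bRw and aR²w.
(b): fails — aRb but no w with aRw and bR²w.
(c): condition met.
Valid on: (c).

(c)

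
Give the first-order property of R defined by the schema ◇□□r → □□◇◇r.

This is a Sahlqvist (Geach-type) schema ◇^1□^2r → □^2◇^2r.
Minimal-valuation argument: fix x; take any y with xR^1y and any z with xR^2z. Set V(r) to the set of worlds R-reachable from y in exactly 2 steps. Then □^2r holds at y, so the antecedent holds at x; validity forces ◇^2r at z, giving a w with zR^2w and yR^2w.
First-order correspondent: ∀x ∀y ∀z ((xRy ∧ xR²z) → ∃w (yR²w ∧ zR²w)).

∀x ∀y ∀z ((xRy ∧ xR²z) → ∃w (yR²w ∧ zR²w))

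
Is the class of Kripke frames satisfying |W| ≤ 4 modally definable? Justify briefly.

Any modally definable frame class is closed under disjoint unions.
Any modal formula valid on each of 5 disjoint one-world frames is valid on their disjoint union (validity is preserved under disjoint unions). Each one-world frame has |W|=1≤4, but the union has |W|=5.
Hence having at most 4 worlds is not modally definable.

Not definable by any modal formula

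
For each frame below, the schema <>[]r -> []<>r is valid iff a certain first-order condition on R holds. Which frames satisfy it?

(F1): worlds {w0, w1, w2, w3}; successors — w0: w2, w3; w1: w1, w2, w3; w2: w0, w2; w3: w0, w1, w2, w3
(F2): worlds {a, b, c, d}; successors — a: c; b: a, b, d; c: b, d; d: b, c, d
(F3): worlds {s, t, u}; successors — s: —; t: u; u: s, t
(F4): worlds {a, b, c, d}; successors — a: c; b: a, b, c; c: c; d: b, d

Frame correspondent (Sahlqvist): forall x forall y forall z (Rxy & Rxz -> exists w (Ryw & Rzw)) — i.e. convergence.
(F1): condition met.
(F2): fails — Rbb and Rba but b and a have no common successor.
(F3): fails — Rus and Rus but s and s have no common successor.
(F4): condition met.

(F1), (F4)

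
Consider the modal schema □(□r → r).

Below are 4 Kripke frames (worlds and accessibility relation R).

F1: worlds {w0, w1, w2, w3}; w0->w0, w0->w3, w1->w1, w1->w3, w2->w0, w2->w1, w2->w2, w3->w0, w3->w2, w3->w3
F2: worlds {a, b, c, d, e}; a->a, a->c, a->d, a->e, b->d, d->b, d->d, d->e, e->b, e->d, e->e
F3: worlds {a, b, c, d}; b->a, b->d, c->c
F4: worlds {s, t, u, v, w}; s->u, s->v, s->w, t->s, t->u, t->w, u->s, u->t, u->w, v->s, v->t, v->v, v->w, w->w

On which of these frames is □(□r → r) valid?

F1

This is the axiom for shift-reflexivity; its first-order frame correspondent is ∀x ∀y (Rxy → Ryy).
F1: satisfies the condition.
F2: fails — Reb but not Rbb.
F3: fails — Rba but not Raa.
F4: fails — Rut but not Rtt.
Valid on: F1.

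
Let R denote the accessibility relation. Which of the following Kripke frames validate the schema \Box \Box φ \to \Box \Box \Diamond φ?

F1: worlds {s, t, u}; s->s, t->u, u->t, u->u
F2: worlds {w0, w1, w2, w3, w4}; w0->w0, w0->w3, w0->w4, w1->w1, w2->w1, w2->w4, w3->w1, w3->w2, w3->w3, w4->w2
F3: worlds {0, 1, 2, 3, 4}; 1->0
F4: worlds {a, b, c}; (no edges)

Frame correspondent (Sahlqvist): \forall x \forall z (x R^2 z \to \exists w (x R^2 w \wedge zRw)) — i.e. a generalized confluence (Geach) condition.
F1: holds.
F2: fails — w4R²w4 but no w with w4R²w and w4Rw.
F3: holds.
F4: holds.

F1, F3, F4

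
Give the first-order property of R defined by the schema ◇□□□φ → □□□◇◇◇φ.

This is a Sahlqvist (Geach-type) schema ◇^1□^3φ → □^3◇^3φ.
Minimal-valuation argument: fix x; take any y with xR^1y and any z with xR^3z. Set V(φ) to the set of worlds R-reachable from y in exactly 3 steps. Then □^3φ holds at y, so the antecedent holds at x; validity forces ◇^3φ at z, giving a w with zR^3w and yR^3w.
First-order correspondent: ∀x ∀y ∀z ((xRy ∧ xR³z) → ∃w (yR³w ∧ zR³w)).

∀x ∀y ∀z ((xRy ∧ xR³z) → ∃w (yR³w ∧ zR³w))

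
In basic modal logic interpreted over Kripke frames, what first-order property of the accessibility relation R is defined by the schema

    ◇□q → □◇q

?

Convergence

Suppose ◇□q→□◇q is valid. Take Rxy, Rxz and set V(q)={w : Ryw}. Then □q at y so ◇□q at x, so □◇q at x, so ◇q at z, giving w with Rzw and Ryw.
Conversely, on a frame with convergence the schema holds at every world under every valuation.
Frame condition: ∀x ∀y ∀z (Rxy ∧ Rxz → ∃w (Ryw ∧ Rzw)).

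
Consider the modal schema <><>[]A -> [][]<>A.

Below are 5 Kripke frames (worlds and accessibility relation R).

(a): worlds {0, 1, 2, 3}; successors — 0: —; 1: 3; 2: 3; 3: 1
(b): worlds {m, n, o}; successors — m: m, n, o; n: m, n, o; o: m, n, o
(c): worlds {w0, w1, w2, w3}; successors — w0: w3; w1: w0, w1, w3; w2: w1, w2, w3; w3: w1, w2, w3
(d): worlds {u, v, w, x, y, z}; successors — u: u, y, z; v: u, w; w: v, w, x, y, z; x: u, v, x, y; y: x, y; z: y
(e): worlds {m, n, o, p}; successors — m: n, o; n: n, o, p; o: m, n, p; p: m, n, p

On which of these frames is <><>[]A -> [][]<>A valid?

Frame correspondent (Sahlqvist): forall x forall y forall z ((x R^2 y & x R^2 z) -> exists w (yRw & zRw)) — i.e. a generalized confluence (Geach) condition.
(a): holds.
(b): holds.
(c): holds.
(d): fails — vR²v, vR²y but no t with vRt and yRt.
(e): holds.

(a), (b), (c), (e)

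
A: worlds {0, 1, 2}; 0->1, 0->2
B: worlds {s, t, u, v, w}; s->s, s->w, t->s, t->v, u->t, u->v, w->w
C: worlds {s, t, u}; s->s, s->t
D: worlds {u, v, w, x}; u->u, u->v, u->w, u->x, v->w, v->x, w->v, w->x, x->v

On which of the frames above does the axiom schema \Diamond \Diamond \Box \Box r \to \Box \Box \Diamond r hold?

The schema corresponds to a generalized confluence (Geach) condition: \forall x \forall y \forall z ((x R^2 y \wedge x R^2 z) \to \exists w (y R^2 w \wedge zRw)).
A: satisfies the condition.
B: fails — uR²s, uR²v but no w* with sR²w* and vRw*.
C: fails — sR²s, sR²t but no w with sR²w and tRw.
D: fails — uR²x, uR²x but no t with xR²t and xRt.
Valid on: A.

A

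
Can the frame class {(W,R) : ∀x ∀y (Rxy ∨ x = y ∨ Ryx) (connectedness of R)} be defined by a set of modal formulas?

Modal frame validity is preserved under disjoint unions.
Take 3 disjoint single-world reflexive frames: each is trivially connected, but their disjoint union has 3 worlds with no edge between distinct components, so it is not connected.
So the class is not modally definable.

Not modally definable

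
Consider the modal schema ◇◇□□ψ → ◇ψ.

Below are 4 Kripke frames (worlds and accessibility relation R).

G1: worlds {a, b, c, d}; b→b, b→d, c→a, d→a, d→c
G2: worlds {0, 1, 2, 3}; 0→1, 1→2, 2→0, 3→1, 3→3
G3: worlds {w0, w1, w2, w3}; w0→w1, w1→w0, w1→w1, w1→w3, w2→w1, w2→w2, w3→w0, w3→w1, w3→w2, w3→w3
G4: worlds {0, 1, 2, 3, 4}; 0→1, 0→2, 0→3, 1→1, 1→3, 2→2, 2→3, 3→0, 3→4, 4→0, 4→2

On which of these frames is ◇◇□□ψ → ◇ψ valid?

G3, G4

The schema corresponds to a generalized confluence (Geach) condition: ∀x ∀y (xR²y → ∃w (yR²w ∧ xRw)).
G1: fails — bR²a but no w with aR²w and bRw.
G2: fails — 3R²1 but no w with 1R²w and 3Rw.
G3: holds.
G4: holds.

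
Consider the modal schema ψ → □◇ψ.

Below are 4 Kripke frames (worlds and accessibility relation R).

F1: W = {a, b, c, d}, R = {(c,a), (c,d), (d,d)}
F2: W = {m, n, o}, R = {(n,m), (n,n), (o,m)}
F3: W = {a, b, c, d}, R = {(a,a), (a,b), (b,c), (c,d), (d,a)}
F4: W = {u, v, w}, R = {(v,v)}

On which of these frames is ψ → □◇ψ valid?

The schema corresponds to symmetry: ∀x ∀y (Rxy → Ryx).
F1: fails — Rca but not Rac.
F2: fails — Rnm but not Rmn.
F3: fails — Rbc but not Rcb.
F4: holds.
Valid on: F4.

F4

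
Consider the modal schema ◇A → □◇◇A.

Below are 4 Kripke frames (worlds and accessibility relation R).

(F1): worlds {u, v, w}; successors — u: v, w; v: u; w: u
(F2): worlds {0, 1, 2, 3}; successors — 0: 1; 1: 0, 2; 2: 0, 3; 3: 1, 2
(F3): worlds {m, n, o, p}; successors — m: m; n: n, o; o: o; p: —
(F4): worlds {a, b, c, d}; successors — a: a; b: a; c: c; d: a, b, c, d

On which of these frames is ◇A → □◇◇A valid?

Frame correspondent (Sahlqvist): ∀x ∀y ∀z ((xRy ∧ xRz) → ∃w (y = w ∧ zR²w)) — i.e. a generalized confluence (Geach) condition.
(F1): holds.
(F2): fails — 1R0, 1R2 but no w with 0=w and 2R²w.
(F3): fails — nRn, nRo but no w with n=w and oR²w.
(F4): fails — dRa, dRc but no w with a=w and cR²w.

(F1)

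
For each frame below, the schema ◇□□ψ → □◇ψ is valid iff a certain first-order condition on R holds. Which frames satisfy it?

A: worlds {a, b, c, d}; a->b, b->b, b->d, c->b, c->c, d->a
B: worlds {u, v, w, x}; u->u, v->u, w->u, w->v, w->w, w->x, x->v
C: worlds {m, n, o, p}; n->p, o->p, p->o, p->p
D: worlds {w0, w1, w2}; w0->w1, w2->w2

C

Frame correspondent (Sahlqvist): ∀x ∀y ∀z ((xRy ∧ xRz) → ∃w (yR²w ∧ zRw)) — i.e. a generalized confluence (Geach) condition.
A: fails — bRd, bRd but no w with dR²w and dRw.
B: fails — wRu, wRx but no t with uR²t and xRt.
C: condition met.
D: fails — w0Rw1, w0Rw1 but no w with w1R²w and w1Rw.
Valid on: C.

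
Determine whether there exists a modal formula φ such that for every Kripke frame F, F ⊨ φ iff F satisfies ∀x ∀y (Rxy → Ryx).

Yes — defined by q → □◇q

Yes: it is symmetry, defined by the B schema q → □◇q.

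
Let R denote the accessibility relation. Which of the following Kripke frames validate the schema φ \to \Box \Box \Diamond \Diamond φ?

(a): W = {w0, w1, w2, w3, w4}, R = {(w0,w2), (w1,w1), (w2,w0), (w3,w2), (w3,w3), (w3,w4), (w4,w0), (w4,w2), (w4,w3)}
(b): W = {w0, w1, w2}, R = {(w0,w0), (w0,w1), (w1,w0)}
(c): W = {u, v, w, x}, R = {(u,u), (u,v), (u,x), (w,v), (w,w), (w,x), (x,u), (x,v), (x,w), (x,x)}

(b)

This is the axiom for a generalized confluence (Geach) condition; its first-order frame correspondent is \forall x \forall z (x R^2 z \to \exists w (x = w \wedge z R^2 w)).
(a): fails — w3R²w0 but no w with w3=w and w0R²w.
(b): holds.
(c): fails — uR²v but no t with u=t and vR²t.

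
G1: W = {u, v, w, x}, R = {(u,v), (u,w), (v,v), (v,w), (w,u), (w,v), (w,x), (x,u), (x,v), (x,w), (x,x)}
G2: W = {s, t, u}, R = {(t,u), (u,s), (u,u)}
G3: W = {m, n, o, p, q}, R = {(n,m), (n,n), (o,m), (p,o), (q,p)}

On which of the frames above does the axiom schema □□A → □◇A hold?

G1

The schema corresponds to a generalized confluence (Geach) condition: ∀x ∀z (xRz → ∃w (xR²w ∧ zRw)).
G1: satisfies the condition.
G2: fails — uRs but no w with uR²w and sRw.
G3: fails — nRm but no w with nR²w and mRw.
Valid on: G1.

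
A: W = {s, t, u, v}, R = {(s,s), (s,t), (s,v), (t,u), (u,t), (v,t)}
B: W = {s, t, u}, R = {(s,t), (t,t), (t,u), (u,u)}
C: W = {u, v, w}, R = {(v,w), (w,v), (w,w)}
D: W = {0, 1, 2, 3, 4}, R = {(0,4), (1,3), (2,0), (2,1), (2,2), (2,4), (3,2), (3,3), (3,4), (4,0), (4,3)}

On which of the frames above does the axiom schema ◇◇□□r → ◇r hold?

C

Frame correspondent (Sahlqvist): ∀x ∀y (xR²y → ∃w (yR²w ∧ xRw)) — i.e. a generalized confluence (Geach) condition.
A: fails — sR²u but no w with uR²w and sRw.
B: fails — sR²u but no w with uR²w and sRw.
C: satisfies the condition.
D: fails — 0R²0 but no w with 0R²w and 0Rw.
Valid on: C.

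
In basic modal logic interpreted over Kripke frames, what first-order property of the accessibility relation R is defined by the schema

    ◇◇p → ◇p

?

transitivity

Equivalently (dual form): □p → □□p.
Suppose □p→□□p is valid. Take Rxy, Ryz and set V(p)={w : Rxw}. Then □p at x, so □□p at x, so □p at y, so p at z, i.e. Rxz.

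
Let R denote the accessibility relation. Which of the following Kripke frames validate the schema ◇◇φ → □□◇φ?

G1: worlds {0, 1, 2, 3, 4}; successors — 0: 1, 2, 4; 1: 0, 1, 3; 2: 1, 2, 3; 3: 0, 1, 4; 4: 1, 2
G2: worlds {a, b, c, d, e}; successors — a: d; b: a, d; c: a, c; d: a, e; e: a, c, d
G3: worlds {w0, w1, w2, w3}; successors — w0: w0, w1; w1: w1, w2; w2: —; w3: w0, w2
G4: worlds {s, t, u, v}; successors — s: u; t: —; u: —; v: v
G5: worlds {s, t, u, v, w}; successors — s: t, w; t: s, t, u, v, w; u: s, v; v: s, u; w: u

G4

Frame correspondent (Sahlqvist): ∀x ∀y ∀z ((xR²y ∧ xR²z) → ∃w (y = w ∧ zRw)) — i.e. a generalized confluence (Geach) condition.
G1: fails — 0R²0, 0R²0 but no w with 0=w and 0Rw.
G2: fails — aR²a, aR²a but no w with a=w and aRw.
G3: fails — w0R²w0, w0R²w1 but no w with w0=w and w1Rw.
G4: ✓.
G5: fails — sR²s, sR²s but no w* with s=w* and sRw*.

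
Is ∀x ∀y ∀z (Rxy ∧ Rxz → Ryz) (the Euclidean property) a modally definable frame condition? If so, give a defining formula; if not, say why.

This is a Sahlqvist condition; the 5 axiom ◇p → □◇p defines it.
Suppose ◇p→□◇p is valid. Take Rxy, Rxz and set V(p)={y}. Then ◇p at x, so □◇p at x, so ◇p at z, so some w with Rzw has p; w=y, i.e. Rzy. By symmetry of the argument, Ryz.

Definable; ◇p → □◇p defines it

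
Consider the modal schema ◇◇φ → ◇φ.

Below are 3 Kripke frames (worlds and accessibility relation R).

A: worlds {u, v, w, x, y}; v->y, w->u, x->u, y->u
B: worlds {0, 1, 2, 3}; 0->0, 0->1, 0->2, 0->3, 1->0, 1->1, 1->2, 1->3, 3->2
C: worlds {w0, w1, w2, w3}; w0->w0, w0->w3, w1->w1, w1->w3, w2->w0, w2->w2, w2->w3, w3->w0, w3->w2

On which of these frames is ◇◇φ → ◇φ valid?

Frame correspondent (Sahlqvist): ∀x ∀y ∀z (Rxy ∧ Ryz → Rxz) — i.e. transitivity.
A: fails — Rvy and Ryu but not Rvu.
B: holds.
C: fails — Rw3w2 and Rw2w3 but not Rw3w3.

B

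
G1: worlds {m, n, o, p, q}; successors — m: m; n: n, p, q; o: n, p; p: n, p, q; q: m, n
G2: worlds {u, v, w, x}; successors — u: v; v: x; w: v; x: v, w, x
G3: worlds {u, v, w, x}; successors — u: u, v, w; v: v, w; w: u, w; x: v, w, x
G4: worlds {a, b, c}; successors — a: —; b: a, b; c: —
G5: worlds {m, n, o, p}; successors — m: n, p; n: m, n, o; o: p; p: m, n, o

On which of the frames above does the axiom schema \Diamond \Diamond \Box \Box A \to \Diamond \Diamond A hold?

G1, G2, G3, G5

Frame correspondent (Sahlqvist): \forall x \forall y (x R^2 y \to \exists w (y R^2 w \wedge x R^2 w)) — i.e. a generalized confluence (Geach) condition.
G1: condition met.
G2: condition met.
G3: condition met.
G4: fails — bR²a but no w with aR²w and bR²w.
G5: condition met.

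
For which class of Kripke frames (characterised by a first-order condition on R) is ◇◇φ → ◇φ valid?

This schema is equivalent to the 4 axiom □φ → □□φ.
Its frame correspondent is transitivity — ∀x ∀y ∀z (Rxy ∧ Ryz → Rxz).

Transitivity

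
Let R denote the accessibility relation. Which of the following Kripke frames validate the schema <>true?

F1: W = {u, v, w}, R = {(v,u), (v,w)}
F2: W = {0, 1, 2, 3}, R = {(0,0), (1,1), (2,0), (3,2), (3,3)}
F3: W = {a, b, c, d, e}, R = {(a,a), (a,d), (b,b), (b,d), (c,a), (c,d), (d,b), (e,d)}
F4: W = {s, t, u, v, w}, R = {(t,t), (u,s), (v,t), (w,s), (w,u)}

This is the axiom for seriality; its first-order frame correspondent is forall x exists y Rxy.
F1: fails — world u has no successor.
F2: satisfies the condition.
F3: satisfies the condition.
F4: fails — world s has no successor.

F2, F3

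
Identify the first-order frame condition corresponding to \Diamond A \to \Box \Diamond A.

This is the 5 axiom.
Its frame correspondent is the Euclidean property — \forall x \forall y \forall z (Rxy \wedge Rxz \to Ryz).

the Euclidean property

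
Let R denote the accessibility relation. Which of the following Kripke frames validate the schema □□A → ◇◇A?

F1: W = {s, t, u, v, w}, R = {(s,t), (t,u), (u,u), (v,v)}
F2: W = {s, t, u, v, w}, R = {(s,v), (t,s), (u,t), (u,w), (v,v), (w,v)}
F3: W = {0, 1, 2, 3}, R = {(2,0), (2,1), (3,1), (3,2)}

The schema corresponds to a generalized confluence (Geach) condition: ∀x ∃w (xR²w ∧ xR²w).
F1: fails — at w but no w* with wR²w* and wR²w*.
F2: satisfies the condition.
F3: fails — at 0 but no w with 0R²w and 0R²w.
Valid on: F2.

F2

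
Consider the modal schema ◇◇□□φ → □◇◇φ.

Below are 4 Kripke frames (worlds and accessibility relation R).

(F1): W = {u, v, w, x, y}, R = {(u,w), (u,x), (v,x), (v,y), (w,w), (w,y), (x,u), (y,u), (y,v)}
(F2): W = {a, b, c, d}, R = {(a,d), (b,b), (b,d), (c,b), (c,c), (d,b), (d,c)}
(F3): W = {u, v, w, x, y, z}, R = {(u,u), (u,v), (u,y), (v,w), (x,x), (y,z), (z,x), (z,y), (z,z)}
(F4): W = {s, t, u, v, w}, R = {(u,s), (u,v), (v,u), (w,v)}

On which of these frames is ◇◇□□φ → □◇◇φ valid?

Frame correspondent (Sahlqvist): ∀x ∀y ∀z ((xR²y ∧ xRz) → ∃w (yR²w ∧ zR²w)) — i.e. a generalized confluence (Geach) condition.
(F1): fails — vR²v, vRx but no t with vR²t and xR²t.
(F2): satisfies the condition.
(F3): fails — uR²u, uRv but no t with uR²t and vR²t.
(F4): fails — uR²u, uRs but no w* with uR²w* and sR²w*.
Valid on: (F2).

(F2)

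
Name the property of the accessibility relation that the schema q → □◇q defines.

symmetry

Suppose q→□◇q is valid. Take Rxy and set V(q)={x}. Then q at x, so □◇q at x, so ◇q at y, so some z with Ryz has q; z=x, i.e. Ryx.
Conversely, on a frame with symmetry the schema holds at every world under every valuation.
Frame condition: ∀x ∀y (Rxy → Ryx).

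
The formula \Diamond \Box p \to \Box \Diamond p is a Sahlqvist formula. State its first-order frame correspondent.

This is the .2 axiom.
It corresponds to convergence: \forall x \forall y \forall z (Rxy \wedge Rxz \to \exists w (Ryw \wedge Rzw)).

convergence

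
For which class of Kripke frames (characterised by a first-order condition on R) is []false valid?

Emptiness of R

□⊥ is valid iff no world has any successor (otherwise □⊥ fails at any world with one).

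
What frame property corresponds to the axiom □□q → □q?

density

Suppose □□q→□q is valid. Take Rxy and set V(q)={w : xR²w}. Then □□q at x, so □q at x, so q at y, i.e. ∃z(Rxz∧Rzy).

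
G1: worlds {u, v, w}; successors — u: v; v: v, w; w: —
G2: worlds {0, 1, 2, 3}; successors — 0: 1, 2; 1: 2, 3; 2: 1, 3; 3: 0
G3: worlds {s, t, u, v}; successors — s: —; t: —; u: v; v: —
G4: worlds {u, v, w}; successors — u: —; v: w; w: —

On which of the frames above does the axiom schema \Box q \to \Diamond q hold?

G2

This is the axiom for seriality; its first-order frame correspondent is \forall x \exists y Rxy.
G1: fails — world w has no successor.
G2: ✓.
G3: fails — world s has no successor.
G4: fails — world u has no successor.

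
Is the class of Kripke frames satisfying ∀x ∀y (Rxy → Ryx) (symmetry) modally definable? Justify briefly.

Yes: it is symmetry, defined by the B schema q → □◇q.
Suppose q→□◇q is valid. Take Rxy and set V(q)={x}. Then q at x, so □◇q at x, so ◇q at y, so some z with Ryz has q; z=x, i.e. Ryx.

Definable; q → □◇q defines it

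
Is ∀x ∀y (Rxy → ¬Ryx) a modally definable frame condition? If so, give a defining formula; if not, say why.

Modal frame validity is preserved under surjective bounded morphisms.
The 5-cycle (worlds w0,w1,w2,w3,w4 with w0→w1→w2→w3→w4→w0) is asymmetric. Mapping every world to a single reflexive point • is a surjective bounded morphism, and the reflexive point is not asymmetric (R•• but asymmetry requires ¬R••).
So no modal formula (or set of formulas) defines exactly the asymmetric frames.

Not modally definable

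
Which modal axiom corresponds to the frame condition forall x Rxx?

This is reflexivity; the standard corresponding axiom is T: □q → q.
Suppose □q→q is valid. At any x set V(q)={w : Rxw}. Then □q holds at x, so q holds at x, i.e. Rxx.

□q → q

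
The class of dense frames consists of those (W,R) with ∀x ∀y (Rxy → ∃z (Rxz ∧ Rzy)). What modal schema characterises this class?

□□r → □r

This is density; the standard corresponding axiom is C4: □□r → □r.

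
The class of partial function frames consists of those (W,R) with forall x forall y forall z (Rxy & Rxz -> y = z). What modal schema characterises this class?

This is partial functionality; the standard corresponding axiom is CD: ◇ψ → □ψ.
Suppose ◇ψ→□ψ is valid. Take Rxy, Rxz and set V(ψ)={y}. Then ◇ψ at x, so □ψ at x, so ψ at z, i.e. z=y.

◇ψ → □ψ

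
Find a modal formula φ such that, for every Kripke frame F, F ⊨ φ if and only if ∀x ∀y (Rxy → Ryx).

p → □◇p

This is symmetry; the standard corresponding axiom is B: p → □◇p.
Suppose p→□◇p is valid. Take Rxy and set V(p)={x}. Then p at x, so □◇p at x, so ◇p at y, so some z with Ryz has p; z=x, i.e. Ryx.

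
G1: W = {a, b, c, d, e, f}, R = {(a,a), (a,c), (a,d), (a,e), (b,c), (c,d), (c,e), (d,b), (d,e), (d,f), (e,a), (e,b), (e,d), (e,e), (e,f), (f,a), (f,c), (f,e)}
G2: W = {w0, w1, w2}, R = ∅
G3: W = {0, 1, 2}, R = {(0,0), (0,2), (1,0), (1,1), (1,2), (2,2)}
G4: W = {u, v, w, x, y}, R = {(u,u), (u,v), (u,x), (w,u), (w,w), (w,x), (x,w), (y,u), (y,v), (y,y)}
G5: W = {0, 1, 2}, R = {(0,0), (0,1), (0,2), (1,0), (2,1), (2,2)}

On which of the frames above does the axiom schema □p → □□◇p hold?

Frame correspondent (Sahlqvist): ∀x ∀z (xR²z → ∃w (xRw ∧ zRw)) — i.e. a generalized confluence (Geach) condition.
G1: fails — bR²d but no w with bRw and dRw.
G2: condition met.
G3: condition met.
G4: fails — uR²v but no t with uRt and vRt.
G5: fails — 1R²2 but no w with 1Rw and 2Rw.
Valid on: G2, G3.

G2, G3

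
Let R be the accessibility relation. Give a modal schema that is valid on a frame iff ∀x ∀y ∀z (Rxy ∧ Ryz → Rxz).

□q → □□q

A defining formula is □q → □□q (the 4 axiom).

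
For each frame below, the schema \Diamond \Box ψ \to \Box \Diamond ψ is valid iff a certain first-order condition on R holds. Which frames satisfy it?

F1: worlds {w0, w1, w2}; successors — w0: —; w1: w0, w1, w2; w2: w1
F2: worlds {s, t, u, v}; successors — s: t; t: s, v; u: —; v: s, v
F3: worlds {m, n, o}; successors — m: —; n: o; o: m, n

none

The schema corresponds to convergence: \forall x \forall y \forall z (Rxy \wedge Rxz \to \exists w (Ryw \wedge Rzw)).
F1: fails — Rw1w2 and Rw1w0 but w2 and w0 have no common successor.
F2: fails — Rtv and Rts but v and s have no common successor.
F3: fails — Rom and Rom but m and m have no common successor.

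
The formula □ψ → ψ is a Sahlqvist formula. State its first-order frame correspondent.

reflexivity: ∀x Rxx

Suppose □ψ→ψ is valid. At any x set V(ψ)={w : Rxw}. Then □ψ holds at x, so ψ holds at x, i.e. Rxx.
Conversely, on a frame with reflexivity the schema holds at every world under every valuation.
So the correspondent is reflexivity.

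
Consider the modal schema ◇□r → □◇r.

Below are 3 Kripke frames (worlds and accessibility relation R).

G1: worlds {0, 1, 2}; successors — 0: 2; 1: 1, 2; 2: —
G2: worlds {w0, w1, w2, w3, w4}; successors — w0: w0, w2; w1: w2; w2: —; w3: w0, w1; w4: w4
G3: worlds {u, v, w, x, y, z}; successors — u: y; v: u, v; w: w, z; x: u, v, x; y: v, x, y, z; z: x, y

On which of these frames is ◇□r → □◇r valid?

The schema corresponds to convergence: ∀x ∀y ∀z (Rxy ∧ Rxz → ∃w (Ryw ∧ Rzw)).
G1: fails — R02 and R02 but 2 and 2 have no common successor.
G2: fails — Rw0w2 and Rw0w2 but w2 and w2 have no common successor.
G3: fails — Rvv and Rvu but v and u have no common successor.
Valid on no frame.

none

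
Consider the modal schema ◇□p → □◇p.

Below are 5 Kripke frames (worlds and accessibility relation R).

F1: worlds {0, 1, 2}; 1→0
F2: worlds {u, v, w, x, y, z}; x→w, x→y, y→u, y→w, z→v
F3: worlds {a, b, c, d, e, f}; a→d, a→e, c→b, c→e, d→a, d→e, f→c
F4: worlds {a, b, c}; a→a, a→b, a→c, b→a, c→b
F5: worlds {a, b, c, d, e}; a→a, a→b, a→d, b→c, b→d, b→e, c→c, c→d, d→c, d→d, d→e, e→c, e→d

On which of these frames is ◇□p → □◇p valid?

Frame correspondent (Sahlqvist): ∀x ∀y ∀z (Rxy ∧ Rxz → ∃w (Ryw ∧ Rzw)) — i.e. convergence.
F1: fails — R10 and R10 but 0 and 0 have no common successor.
F2: fails — Rxw and Rxw but w and w have no common successor.
F3: fails — Rae and Rae but e and e have no common successor.
F4: fails — Rab and Rac but b and c have no common successor.
F5: satisfies the condition.

F5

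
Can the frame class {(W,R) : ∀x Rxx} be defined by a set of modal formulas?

Yes: it is reflexivity, defined by the T schema □q → q.
Suppose □q→q is valid. At any x set V(q)={w : Rxw}. Then □q holds at x, so q holds at x, i.e. Rxx.

Yes — defined by □q → q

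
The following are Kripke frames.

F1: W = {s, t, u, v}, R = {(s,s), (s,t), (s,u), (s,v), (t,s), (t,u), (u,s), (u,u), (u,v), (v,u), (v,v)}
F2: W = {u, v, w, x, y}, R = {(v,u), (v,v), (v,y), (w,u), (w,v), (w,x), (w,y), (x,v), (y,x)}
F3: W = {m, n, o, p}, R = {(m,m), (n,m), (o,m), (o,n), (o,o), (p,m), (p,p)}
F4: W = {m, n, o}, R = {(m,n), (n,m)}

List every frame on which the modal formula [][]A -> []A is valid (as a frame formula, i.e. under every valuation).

The schema corresponds to density: forall x forall y (Rxy -> exists z (Rxz & Rzy)).
F1: holds.
F2: fails — Ryx but no z with Ryz and Rzx.
F3: holds.
F4: fails — Rnm but no z with Rnz and Rzm.
Valid on: F1, F3.

F1, F3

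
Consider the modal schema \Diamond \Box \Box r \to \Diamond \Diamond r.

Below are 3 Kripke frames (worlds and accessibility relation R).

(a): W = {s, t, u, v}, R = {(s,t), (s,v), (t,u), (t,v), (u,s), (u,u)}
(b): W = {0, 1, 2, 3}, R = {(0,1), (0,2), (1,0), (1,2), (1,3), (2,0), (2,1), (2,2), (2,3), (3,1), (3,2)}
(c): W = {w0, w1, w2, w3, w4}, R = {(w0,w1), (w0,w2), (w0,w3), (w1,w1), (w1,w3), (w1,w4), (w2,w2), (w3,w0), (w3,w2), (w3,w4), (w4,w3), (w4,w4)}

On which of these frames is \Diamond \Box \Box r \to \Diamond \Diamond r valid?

The schema corresponds to a generalized confluence (Geach) condition: \forall x \forall y (xRy \to \exists w (y R^2 w \wedge x R^2 w)).
(a): fails — sRv but no w with vR²w and sR²w.
(b): holds.
(c): holds.

(b), (c)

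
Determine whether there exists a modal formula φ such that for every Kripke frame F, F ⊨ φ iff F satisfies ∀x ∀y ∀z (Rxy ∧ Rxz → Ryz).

This is a Sahlqvist condition; the 5 axiom ◇r → □◇r defines it.
Suppose ◇r→□◇r is valid. Take Rxy, Rxz and set V(r)={y}. Then ◇r at x, so □◇r at x, so ◇r at z, so some w with Rzw has r; w=y, i.e. Rzy. By symmetry of the argument, Ryz.

Definable; ◇r → □◇r defines it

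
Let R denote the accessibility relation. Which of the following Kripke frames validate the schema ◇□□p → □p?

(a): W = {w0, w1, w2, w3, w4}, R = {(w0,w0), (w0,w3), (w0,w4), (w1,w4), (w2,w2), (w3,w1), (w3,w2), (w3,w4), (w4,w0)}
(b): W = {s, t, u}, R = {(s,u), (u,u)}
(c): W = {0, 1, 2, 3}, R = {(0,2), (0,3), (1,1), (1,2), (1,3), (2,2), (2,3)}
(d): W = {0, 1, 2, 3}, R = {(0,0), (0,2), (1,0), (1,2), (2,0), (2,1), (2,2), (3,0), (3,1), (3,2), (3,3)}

Frame correspondent (Sahlqvist): ∀x ∀y ∀z ((xRy ∧ xRz) → ∃w (yR²w ∧ z = w)) — i.e. a generalized confluence (Geach) condition.
(a): fails — w0Rw3, w0Rw3 but no w with w3R²w and w3=w.
(b): ✓.
(c): fails — 0R3, 0R2 but no w with 3R²w and 2=w.
(d): fails — 3R0, 3R3 but no w with 0R²w and 3=w.
Valid on: (b).

(b)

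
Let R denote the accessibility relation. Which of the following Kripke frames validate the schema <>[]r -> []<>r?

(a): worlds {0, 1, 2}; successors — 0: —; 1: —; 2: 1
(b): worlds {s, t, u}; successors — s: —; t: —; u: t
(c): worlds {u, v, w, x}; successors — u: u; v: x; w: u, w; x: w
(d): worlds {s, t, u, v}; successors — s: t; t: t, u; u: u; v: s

The schema corresponds to convergence: forall x forall y forall z (Rxy & Rxz -> exists w (Ryw & Rzw)).
(a): fails — R21 and R21 but 1 and 1 have no common successor.
(b): fails — Rut and Rut but t and t have no common successor.
(c): satisfies the condition.
(d): satisfies the condition.

(c), (d)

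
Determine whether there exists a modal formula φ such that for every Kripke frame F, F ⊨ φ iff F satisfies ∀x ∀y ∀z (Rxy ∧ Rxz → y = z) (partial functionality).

The condition is partial functionality. A defining modal formula is ◇q → □q.
Suppose ◇q→□q is valid. Take Rxy, Rxz and set V(q)={y}. Then ◇q at x, so □q at x, so q at z, i.e. z=y.

Definable; ◇q → □q defines it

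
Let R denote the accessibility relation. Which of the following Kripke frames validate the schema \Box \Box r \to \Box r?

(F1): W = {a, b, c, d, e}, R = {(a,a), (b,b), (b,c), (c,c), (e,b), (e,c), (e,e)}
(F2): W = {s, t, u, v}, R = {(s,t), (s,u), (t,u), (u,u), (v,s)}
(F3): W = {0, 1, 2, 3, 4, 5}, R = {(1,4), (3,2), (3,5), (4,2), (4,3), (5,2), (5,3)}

(F1)

Frame correspondent (Sahlqvist): \forall x \forall y (Rxy \to \exists z (Rxz \wedge Rzy)) — i.e. density.
(F1): condition met.
(F2): fails — Rvs but no z with Rvz and Rzs.
(F3): fails — R53 but no z with R5z and Rz3.
Valid on: (F1).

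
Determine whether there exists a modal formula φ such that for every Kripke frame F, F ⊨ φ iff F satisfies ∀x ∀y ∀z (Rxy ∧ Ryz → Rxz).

Yes, by □r → □□r

This is a Sahlqvist condition; the 4 axiom □r → □□r defines it.
Suppose □r→□□r is valid. Take Rxy, Ryz and set V(r)={w : Rxw}. Then □r at x, so □□r at x, so □r at y, so r at z, i.e. Rxz.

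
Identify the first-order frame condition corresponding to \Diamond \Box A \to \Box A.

The Euclidean property

This is frame-equivalent to ◇A → □◇A (substitute ¬A for A and contrapose).
Suppose ◇A→□◇A is valid. Take Rxy, Rxz and set V(A)={y}. Then ◇A at x, so □◇A at x, so ◇A at z, so some w with Rzw has A; w=y, i.e. Rzy. By symmetry of the argument, Ryz.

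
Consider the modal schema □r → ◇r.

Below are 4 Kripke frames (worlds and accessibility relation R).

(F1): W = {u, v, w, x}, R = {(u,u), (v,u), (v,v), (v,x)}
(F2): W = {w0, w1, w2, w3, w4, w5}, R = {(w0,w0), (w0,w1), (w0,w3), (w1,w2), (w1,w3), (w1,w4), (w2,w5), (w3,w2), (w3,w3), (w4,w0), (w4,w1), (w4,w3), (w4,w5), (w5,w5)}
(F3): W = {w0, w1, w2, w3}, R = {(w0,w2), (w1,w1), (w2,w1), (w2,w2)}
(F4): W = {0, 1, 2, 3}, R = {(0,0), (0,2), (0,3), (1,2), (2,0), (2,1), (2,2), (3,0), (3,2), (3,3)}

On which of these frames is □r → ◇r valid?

(F2), (F4)

The schema corresponds to seriality: ∀x ∃y Rxy.
(F1): fails — world w has no successor.
(F2): condition met.
(F3): fails — world w3 has no successor.
(F4): condition met.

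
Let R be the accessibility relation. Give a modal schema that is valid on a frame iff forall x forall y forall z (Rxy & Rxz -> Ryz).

◇q → □◇q

This is the Euclidean property; the standard corresponding axiom is 5: ◇q → □◇q.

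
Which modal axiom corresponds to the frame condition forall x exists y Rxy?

A defining formula is □q → ◇q (the D axiom).

□q → ◇q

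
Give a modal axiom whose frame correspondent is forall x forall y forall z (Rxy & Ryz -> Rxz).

□p → □□p

The condition is transitivity. The 4 schema □p → □□p defines it.
Suppose □p→□□p is valid. Take Rxy, Ryz and set V(p)={w : Rxw}. Then □p at x, so □□p at x, so □p at y, so p at z, i.e. Rxz.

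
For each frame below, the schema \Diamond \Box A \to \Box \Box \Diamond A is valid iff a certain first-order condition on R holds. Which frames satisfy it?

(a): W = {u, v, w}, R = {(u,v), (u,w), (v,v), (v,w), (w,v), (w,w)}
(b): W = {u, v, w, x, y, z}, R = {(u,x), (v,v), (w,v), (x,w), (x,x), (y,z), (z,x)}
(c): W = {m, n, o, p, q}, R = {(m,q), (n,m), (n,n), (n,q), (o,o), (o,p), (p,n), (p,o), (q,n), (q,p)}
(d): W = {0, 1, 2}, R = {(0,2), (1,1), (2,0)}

(a)

This is the axiom for a generalized confluence (Geach) condition; its first-order frame correspondent is \forall x \forall y \forall z ((xRy \wedge x R^2 z) \to \exists w (yRw \wedge zRw)).
(a): satisfies the condition.
(b): fails — uRx, uR²w but no t with xRt and wRt.
(c): fails — nRm, nR²p but no w with mRw and pRw.
(d): fails — 0R2, 0R²0 but no w with 2Rw and 0Rw.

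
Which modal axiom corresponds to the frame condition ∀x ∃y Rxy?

The condition is seriality. The D schema □ψ → ◇ψ defines it.
Suppose □ψ→◇ψ is valid. At any x set V(ψ)=W. Then □ψ at x, so ◇ψ at x, so x has a successor.

□ψ → ◇ψ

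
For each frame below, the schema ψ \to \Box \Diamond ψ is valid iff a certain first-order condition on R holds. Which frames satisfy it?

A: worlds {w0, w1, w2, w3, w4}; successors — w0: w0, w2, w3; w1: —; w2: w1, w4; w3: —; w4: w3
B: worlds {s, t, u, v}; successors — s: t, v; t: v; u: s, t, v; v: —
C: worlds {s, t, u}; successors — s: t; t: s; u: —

Frame correspondent (Sahlqvist): \forall x \forall y (Rxy \to Ryx) — i.e. symmetry.
A: fails — Rw2w4 but not Rw4w2.
B: fails — Ruv but not Rvu.
C: ✓.
Valid on: C.

C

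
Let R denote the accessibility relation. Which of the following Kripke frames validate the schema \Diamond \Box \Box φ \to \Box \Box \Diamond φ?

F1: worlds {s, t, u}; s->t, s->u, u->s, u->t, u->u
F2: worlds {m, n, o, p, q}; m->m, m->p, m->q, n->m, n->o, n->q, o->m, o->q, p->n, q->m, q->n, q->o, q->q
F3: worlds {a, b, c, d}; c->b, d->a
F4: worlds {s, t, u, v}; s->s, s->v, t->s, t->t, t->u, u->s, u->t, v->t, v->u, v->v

This is the axiom for a generalized confluence (Geach) condition; its first-order frame correspondent is \forall x \forall y \forall z ((xRy \wedge x R^2 z) \to \exists w (y R^2 w \wedge zRw)).
F1: fails — sRt, sR²s but no w with tR²w and sRw.
F2: fails — mRp, mR²p but no w with pR²w and pRw.
F3: satisfies the condition.
F4: satisfies the condition.
Valid on: F3, F4.

F3, F4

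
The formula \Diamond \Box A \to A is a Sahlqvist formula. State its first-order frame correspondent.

Equivalently (dual form): A → □◇A.
Suppose A→□◇A is valid. Take Rxy and set V(A)={x}. Then A at x, so □◇A at x, so ◇A at y, so some z with Ryz has A; z=x, i.e. Ryx.

Symmetry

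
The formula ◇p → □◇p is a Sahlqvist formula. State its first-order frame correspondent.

the Euclidean property: ∀x ∀y ∀z (Rxy ∧ Rxz → Ryz)

Suppose ◇p→□◇p is valid. Take Rxy, Rxz and set V(p)={y}. Then ◇p at x, so □◇p at x, so ◇p at z, so some w with Rzw has p; w=y, i.e. Rzy. By symmetry of the argument, Ryz.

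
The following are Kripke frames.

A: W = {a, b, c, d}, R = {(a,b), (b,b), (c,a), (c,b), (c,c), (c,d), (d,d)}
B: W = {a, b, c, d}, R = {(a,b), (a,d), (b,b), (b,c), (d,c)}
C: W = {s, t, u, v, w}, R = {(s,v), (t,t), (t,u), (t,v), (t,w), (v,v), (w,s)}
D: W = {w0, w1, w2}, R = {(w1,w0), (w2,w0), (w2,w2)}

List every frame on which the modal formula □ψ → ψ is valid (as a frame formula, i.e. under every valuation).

none

This is the axiom for reflexivity; its first-order frame correspondent is ∀x Rxx.
A: fails — world a does not see itself.
B: fails — world a does not see itself.
C: fails — world s does not see itself.
D: fails — world w0 does not see itself.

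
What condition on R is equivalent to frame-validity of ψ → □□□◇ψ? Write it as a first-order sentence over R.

This is a Sahlqvist (Geach-type) schema ◇^0□^0ψ → □^3◇^1ψ.
First-order correspondent: ∀x ∀z (xR³z → ∃w (x = w ∧ zRw)).

∀x ∀z (xR³z → ∃w (x = w ∧ zRw))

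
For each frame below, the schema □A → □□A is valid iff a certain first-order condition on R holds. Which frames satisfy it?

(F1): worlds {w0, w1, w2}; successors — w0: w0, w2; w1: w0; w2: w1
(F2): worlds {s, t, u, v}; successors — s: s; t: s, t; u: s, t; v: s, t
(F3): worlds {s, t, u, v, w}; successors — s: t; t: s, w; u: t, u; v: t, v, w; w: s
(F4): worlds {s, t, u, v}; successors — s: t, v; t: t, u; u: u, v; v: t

(F2)

This is the axiom for transitivity; its first-order frame correspondent is ∀x ∀y ∀z (Rxy ∧ Ryz → Rxz).
(F1): fails — Rw0w2 and Rw2w1 but not Rw0w1.
(F2): ✓.
(F3): fails — Rut and Rts but not Rus.
(F4): fails — Ruv and Rvt but not Rut.
Valid on: (F2).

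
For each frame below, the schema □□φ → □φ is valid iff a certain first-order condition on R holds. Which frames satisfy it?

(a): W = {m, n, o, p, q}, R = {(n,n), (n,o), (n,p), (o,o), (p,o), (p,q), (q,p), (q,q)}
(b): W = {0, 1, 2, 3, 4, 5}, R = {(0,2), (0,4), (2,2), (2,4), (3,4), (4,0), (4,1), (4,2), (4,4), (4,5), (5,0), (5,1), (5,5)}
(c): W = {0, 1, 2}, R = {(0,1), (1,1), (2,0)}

This is the axiom for density; its first-order frame correspondent is ∀x ∀y (Rxy → ∃z (Rxz ∧ Rzy)).
(a): holds.
(b): holds.
(c): fails — R20 but no z with R2z and Rz0.

(a), (b)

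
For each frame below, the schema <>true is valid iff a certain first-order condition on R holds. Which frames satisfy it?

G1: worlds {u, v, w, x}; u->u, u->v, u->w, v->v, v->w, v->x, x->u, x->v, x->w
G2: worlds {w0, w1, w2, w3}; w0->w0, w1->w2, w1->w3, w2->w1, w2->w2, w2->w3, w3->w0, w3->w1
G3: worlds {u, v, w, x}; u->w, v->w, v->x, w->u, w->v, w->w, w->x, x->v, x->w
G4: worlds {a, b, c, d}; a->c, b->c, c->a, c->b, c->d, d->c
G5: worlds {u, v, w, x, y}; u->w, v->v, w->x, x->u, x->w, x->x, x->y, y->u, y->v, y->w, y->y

G2, G3, G4, G5

This is the axiom for seriality; its first-order frame correspondent is forall x exists y Rxy.
G1: fails — world w has no successor.
G2: holds.
G3: holds.
G4: holds.
G5: holds.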